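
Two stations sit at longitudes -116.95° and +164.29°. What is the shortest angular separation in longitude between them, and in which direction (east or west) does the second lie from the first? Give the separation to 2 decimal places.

Raw difference: 164.29 − -116.95 = 281.24°.
Normalise into (−180°, 180°]: 281.24° − 360° = -78.76°.
Negative ⇒ the second point lies to the west; separation 78.76°.

78.76° west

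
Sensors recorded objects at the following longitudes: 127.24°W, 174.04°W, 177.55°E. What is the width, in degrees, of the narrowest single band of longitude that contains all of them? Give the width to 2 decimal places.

Sort the longitudes: -174.04°, -127.24°, +177.55°.
Eastward gaps between consecutive values (wrapping around): 46.80°, 304.79°, 8.41°.
Largest gap = 304.79° ⇒ minimal covering band is its complement: 360° − 304.79° = 55.21°.
Band runs from +177.55° eastward to -127.24°, crossing the antimeridian.

55.21°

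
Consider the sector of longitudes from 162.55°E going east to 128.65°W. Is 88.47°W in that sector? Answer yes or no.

Band width going east from +162.55° to -128.65°: ((-128.65 − 162.55) mod 360) = 68.80°.
Offset of -88.47° east of the west edge: ((-88.47 − 162.55) mod 360) = 108.98°.
108.98° > 68.80° ⇒ outside.

No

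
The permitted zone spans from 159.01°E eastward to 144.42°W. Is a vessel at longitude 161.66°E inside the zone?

Yes

Band width going east from +159.01° to -144.42°: ((-144.42 − 159.01) mod 360) = 56.57°.
Offset of +161.66° east of the west edge: ((161.66 − 159.01) mod 360) = 2.65°.
2.65° ≤ 56.57° ⇒ inside.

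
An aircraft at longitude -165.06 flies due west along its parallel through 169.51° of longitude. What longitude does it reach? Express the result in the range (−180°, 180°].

Start at -165.06°; shift −169.51° → -334.57°.
-334.57° lies outside (−180°, 180°]; add 360° → +25.43°.

+25.43°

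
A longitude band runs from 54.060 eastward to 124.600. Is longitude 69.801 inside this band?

Yes

Band width going east from +54.060° to +124.600°: ((124.600 − 54.060) mod 360) = 70.540°.
Offset of +69.801° east of the west edge: ((69.801 − 54.060) mod 360) = 15.741°.
15.741° ≤ 70.540° ⇒ inside.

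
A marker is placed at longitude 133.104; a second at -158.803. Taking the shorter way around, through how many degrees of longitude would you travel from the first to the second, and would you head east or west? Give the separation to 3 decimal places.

68.093° east

Raw difference: -158.803 − 133.104 = -291.907°.
Normalise into (−180°, 180°]: -291.907° + 360° = 68.093°.
Positive ⇒ the second point lies to the east; separation 68.093°.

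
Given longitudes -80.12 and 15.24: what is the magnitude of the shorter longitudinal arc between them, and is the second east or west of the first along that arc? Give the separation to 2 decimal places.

95.36° east

Raw difference: 15.24 − -80.12 = 95.36°.
Normalise into (−180°, 180°]: 95.36° stays 95.36°.
Positive ⇒ the second point lies to the east; separation 95.36°.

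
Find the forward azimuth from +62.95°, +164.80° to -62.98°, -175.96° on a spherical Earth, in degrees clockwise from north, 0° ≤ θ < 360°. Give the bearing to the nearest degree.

Δλ = -175.96 − 164.80 = -340.76°; wrapped into (−180°, 180°]: 19.24°.
θ = atan2( sin Δλ · cos φ₂ , cos φ₁ · sin φ₂ − sin φ₁ · cos φ₂ · cos Δλ )
  = atan2(0.14970, -0.78714) = 169.232° → normalised to [0°, 360°): 169.232°.

169°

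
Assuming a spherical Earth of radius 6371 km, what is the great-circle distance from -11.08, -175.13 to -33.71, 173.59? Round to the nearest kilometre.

Δλ = 173.59 − -175.13 = 348.72°; wrapped into (−180°, 180°]: -11.28°.
Δφ = -33.71 − -11.08 = -22.63°.
a = sin²(Δφ/2) + cos φ₁ · cos φ₂ · sin²(Δλ/2) = 0.046380.
c = 2·atan2(√a, √(1−a)) = 0.43412 rad → d = 6371·c ≈ 2765.80 km.

2766 km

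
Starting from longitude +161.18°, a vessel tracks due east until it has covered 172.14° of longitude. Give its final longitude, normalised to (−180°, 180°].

-26.68°

Start at +161.18°; shift +172.14° → +333.32°.
+333.32° lies outside (−180°, 180°]; subtract 360° → -26.68°.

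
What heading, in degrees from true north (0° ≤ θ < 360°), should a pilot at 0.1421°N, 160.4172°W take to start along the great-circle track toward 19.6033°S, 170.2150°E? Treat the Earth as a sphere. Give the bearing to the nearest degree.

234°

Δλ = 170.2150 − -160.4172 = 330.6322°; wrapped into (−180°, 180°]: -29.3678°.
θ = atan2( sin Δλ · cos φ₂ , cos φ₁ · sin φ₂ − sin φ₁ · cos φ₂ · cos Δλ )
  = atan2(-0.46199, -0.33754) = -126.153° → normalised to [0°, 360°): 233.847°.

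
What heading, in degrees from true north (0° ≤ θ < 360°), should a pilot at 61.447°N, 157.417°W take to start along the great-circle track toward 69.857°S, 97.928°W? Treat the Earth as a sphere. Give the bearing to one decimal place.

153.8°

Δλ = -97.928 − -157.417 = 59.489°.
θ = atan2( sin Δλ · cos φ₂ , cos φ₁ · sin φ₂ − sin φ₁ · cos φ₂ · cos Δλ )
  = atan2(0.29668, -0.60231) = 153.776° → normalised to [0°, 360°): 153.776°.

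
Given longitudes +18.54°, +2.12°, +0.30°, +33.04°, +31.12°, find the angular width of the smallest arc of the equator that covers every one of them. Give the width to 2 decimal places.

Sort the longitudes: +0.30°, +2.12°, +18.54°, +31.12°, +33.04°.
Eastward gaps between consecutive values (wrapping around): 1.82°, 16.42°, 12.58°, 1.92°, 327.26°.
Largest gap = 327.26° ⇒ minimal covering band is its complement: 360° − 327.26° = 32.74°.
Band runs from +0.30° eastward to +33.04°.

32.74°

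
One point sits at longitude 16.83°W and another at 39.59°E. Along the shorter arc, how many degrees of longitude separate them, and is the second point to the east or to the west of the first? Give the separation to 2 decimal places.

Raw difference: 39.59 − -16.83 = 56.42°.
Normalise into (−180°, 180°]: 56.42° stays 56.42°.
Positive ⇒ the second point lies to the east; separation 56.42°.

56.42° east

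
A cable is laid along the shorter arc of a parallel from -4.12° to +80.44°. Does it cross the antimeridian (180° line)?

Signed shortest Δλ = ((80.44 − -4.12 + 180) mod 360) − 180 = 84.56°.
Going east by 84.56° from -4.12° reaches +80.44° without touching 180°.

No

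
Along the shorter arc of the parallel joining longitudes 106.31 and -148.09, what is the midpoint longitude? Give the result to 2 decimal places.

+159.11°

Signed shortest Δλ from +106.31° to -148.09° is +105.60°.
Midpoint longitude = +106.31° + (+105.60°)/2 = +106.31° + 52.80° = +159.11°.
(The naïve average (+106.31 + -148.09)/2 = -20.89° is on the wrong side of the globe.)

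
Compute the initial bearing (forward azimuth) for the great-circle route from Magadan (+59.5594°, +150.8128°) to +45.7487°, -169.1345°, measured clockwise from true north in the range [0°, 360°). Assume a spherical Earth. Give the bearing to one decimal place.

102.3°

Δλ = -169.1345 − 150.8128 = -319.9473°; wrapped into (−180°, 180°]: 40.0527°.
θ = atan2( sin Δλ · cos φ₂ , cos φ₁ · sin φ₂ − sin φ₁ · cos φ₂ · cos Δλ )
  = atan2(0.44903, -0.09761) = 102.264° → normalised to [0°, 360°): 102.264°.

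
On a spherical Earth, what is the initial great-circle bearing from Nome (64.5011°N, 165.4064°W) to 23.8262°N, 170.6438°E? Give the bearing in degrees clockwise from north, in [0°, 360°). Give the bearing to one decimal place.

212.6°

Δλ = 170.6438 − -165.4064 = 336.0502°; wrapped into (−180°, 180°]: -23.9498°.
θ = atan2( sin Δλ · cos φ₂ , cos φ₁ · sin φ₂ − sin φ₁ · cos φ₂ · cos Δλ )
  = atan2(-0.37134, -0.58068) = -147.401° → normalised to [0°, 360°): 212.599°.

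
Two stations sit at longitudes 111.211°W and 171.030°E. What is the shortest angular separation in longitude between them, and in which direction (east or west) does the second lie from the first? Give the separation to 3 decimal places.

Raw difference: 171.030 − -111.211 = 282.241°.
Normalise into (−180°, 180°]: 282.241° − 360° = -77.759°.
Negative ⇒ the second point lies to the west; separation 77.759°.

77.759° west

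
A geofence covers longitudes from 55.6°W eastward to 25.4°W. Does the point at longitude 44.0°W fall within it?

Yes

Band width going east from -55.6° to -25.4°: ((-25.4 − -55.6) mod 360) = 30.2°.
Offset of -44.0° east of the west edge: ((-44.0 − -55.6) mod 360) = 11.6°.
11.6° ≤ 30.2° ⇒ inside.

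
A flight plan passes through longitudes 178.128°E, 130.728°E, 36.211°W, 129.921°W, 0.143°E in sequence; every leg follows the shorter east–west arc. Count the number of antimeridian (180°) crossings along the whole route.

0

Leg 1: +178.128° → +130.728°, shortest Δλ = -47.4° (west) — does not cross 180°.
Leg 2: +130.728° → -36.211°, shortest Δλ = -166.939° (west) — does not cross 180°.
Leg 3: -36.211° → -129.921°, shortest Δλ = -93.71° (west) — does not cross 180°.
Leg 4: -129.921° → +0.143°, shortest Δλ = 130.064° (east) — does not cross 180°.
Total crossings: 0.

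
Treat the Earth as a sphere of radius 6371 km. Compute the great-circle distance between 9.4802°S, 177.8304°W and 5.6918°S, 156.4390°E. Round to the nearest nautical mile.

Δλ = 156.4390 − -177.8304 = 334.2694°; wrapped into (−180°, 180°]: -25.7306°.
Δφ = -5.6918 − -9.4802 = 3.7884°.
a = sin²(Δφ/2) + cos φ₁ · cos φ₂ · sin²(Δλ/2) = 0.049752.
c = 2·atan2(√a, √(1−a)) = 0.44989 rad → d = 6371·c ≈ 2866.23 km ≈ 1547.64 nmi.

1548 nmi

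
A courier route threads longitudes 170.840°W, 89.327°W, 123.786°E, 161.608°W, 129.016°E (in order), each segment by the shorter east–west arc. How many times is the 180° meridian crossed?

3

Leg 1: -170.840° → -89.327°, shortest Δλ = 81.513° (east) — does not cross 180°.
Leg 2: -89.327° → +123.786°, shortest Δλ = -146.887° (west) — crosses 180°.
Leg 3: +123.786° → -161.608°, shortest Δλ = 74.606° (east) — crosses 180°.
Leg 4: -161.608° → +129.016°, shortest Δλ = -69.376° (west) — crosses 180°.
Total crossings: 3.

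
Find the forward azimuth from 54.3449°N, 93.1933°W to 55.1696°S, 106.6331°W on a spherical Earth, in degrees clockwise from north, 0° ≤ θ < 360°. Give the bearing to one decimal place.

Δλ = -106.6331 − -93.1933 = -13.4398°.
θ = atan2( sin Δλ · cos φ₂ , cos φ₁ · sin φ₂ − sin φ₁ · cos φ₂ · cos Δλ )
  = atan2(-0.13275, -0.92985) = -171.875° → normalised to [0°, 360°): 188.125°.

188.1°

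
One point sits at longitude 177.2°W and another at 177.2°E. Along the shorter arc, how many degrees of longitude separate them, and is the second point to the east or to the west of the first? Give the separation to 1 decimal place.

5.6° west

Raw difference: 177.2 − -177.2 = 354.4°.
Normalise into (−180°, 180°]: 354.4° − 360° = -5.6°.
Negative ⇒ the second point lies to the west; separation 5.6°.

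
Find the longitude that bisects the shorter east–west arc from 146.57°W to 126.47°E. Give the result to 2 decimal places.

169.95°E

Signed shortest Δλ from -146.57° to +126.47° is -86.96°.
Midpoint longitude = -146.57° + (-86.96°)/2 = -146.57° − 43.48° = -190.05°.
Normalise into (−180°, 180°]: +169.95°.
(The naïve average (-146.57 + +126.47)/2 = -10.05° is on the wrong side of the globe.)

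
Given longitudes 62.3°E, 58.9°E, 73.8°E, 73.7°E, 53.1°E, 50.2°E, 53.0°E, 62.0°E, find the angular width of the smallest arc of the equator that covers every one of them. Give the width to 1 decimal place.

Sort the longitudes: +50.2°, +53.0°, +53.1°, +58.9°, +62.0°, +62.3°, +73.7°, +73.8°.
Eastward gaps between consecutive values (wrapping around): 2.8°, 0.1°, 5.8°, 3.1°, 0.3°, 11.4°, 0.1°, 336.4°.
Largest gap = 336.4° ⇒ minimal covering band is its complement: 360° − 336.4° = 23.6°.
Band runs from +50.2° eastward to +73.8°.

23.6°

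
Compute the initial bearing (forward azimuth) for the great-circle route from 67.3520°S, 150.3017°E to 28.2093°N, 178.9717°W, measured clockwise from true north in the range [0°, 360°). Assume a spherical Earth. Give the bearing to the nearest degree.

27°

Δλ = -178.9717 − 150.3017 = -329.2734°; wrapped into (−180°, 180°]: 30.7266°.
θ = atan2( sin Δλ · cos φ₂ , cos φ₁ · sin φ₂ − sin φ₁ · cos φ₂ · cos Δλ )
  = atan2(0.45026, 0.88112) = 27.067° → normalised to [0°, 360°): 27.067°.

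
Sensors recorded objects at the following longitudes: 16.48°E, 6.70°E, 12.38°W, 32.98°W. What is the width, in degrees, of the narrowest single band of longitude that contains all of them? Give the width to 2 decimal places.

49.46°

Sort the longitudes: -32.98°, -12.38°, +6.70°, +16.48°.
Eastward gaps between consecutive values (wrapping around): 20.60°, 19.08°, 9.78°, 310.54°.
Largest gap = 310.54° ⇒ minimal covering band is its complement: 360° − 310.54° = 49.46°.
Band runs from -32.98° eastward to +16.48°.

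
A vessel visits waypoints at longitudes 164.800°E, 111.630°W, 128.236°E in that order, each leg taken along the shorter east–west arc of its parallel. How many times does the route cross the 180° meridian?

Leg 1: +164.800° → -111.630°, shortest Δλ = 83.57° (east) — crosses 180°.
Leg 2: -111.630° → +128.236°, shortest Δλ = -120.134° (west) — crosses 180°.
Total crossings: 2.

2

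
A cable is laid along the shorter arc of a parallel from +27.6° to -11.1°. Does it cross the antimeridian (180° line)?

No

Signed shortest Δλ = ((-11.1 − 27.6 + 180) mod 360) − 180 = -38.7°.
Going west by 38.7° from +27.6° reaches -11.1° without touching 180°.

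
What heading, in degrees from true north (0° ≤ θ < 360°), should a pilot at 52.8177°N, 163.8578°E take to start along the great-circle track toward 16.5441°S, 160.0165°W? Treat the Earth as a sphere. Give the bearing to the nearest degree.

Δλ = -160.0165 − 163.8578 = -323.8743°; wrapped into (−180°, 180°]: 36.1257°.
θ = atan2( sin Δλ · cos φ₂ , cos φ₁ · sin φ₂ − sin φ₁ · cos φ₂ · cos Δλ )
  = atan2(0.56515, -0.78898) = 144.386° → normalised to [0°, 360°): 144.386°.

144°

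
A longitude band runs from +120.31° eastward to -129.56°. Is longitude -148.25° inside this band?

Band width going east from +120.31° to -129.56°: ((-129.56 − 120.31) mod 360) = 110.13°.
Offset of -148.25° east of the west edge: ((-148.25 − 120.31) mod 360) = 91.44°.
91.44° ≤ 110.13° ⇒ inside.

Yes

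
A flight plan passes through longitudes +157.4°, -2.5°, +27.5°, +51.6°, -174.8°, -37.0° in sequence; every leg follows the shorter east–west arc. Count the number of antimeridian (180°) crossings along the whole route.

Leg 1: +157.4° → -2.5°, shortest Δλ = -159.9° (west) — does not cross 180°.
Leg 2: -2.5° → +27.5°, shortest Δλ = 30.0° (east) — does not cross 180°.
Leg 3: +27.5° → +51.6°, shortest Δλ = 24.1° (east) — does not cross 180°.
Leg 4: +51.6° → -174.8°, shortest Δλ = 133.6° (east) — crosses 180°.
Leg 5: -174.8° → -37.0°, shortest Δλ = 137.8° (east) — does not cross 180°.
Total crossings: 1.

1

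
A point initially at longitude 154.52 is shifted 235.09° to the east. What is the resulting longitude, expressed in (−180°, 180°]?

Start at +154.52°; shift +235.09° → +389.61°.
+389.61° lies outside (−180°, 180°]; subtract 360° → +29.61°.

+29.61°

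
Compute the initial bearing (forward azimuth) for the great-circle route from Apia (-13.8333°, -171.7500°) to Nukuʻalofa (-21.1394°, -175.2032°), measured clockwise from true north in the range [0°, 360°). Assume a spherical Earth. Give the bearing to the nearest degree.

204°

Δλ = -175.2032 − -171.7500 = -3.4532°.
θ = atan2( sin Δλ · cos φ₂ , cos φ₁ · sin φ₂ − sin φ₁ · cos φ₂ · cos Δλ )
  = atan2(-0.05618, -0.12758) = -156.233° → normalised to [0°, 360°): 203.767°.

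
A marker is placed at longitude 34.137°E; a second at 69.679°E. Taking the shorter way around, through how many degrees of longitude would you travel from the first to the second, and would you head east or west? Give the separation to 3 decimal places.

35.542° east

Raw difference: 69.679 − 34.137 = 35.542°.
Normalise into (−180°, 180°]: 35.542° stays 35.542°.
Positive ⇒ the second point lies to the east; separation 35.542°.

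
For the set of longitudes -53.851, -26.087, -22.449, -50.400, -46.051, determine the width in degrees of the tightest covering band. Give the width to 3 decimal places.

31.402°

Sort the longitudes: -53.851°, -50.400°, -46.051°, -26.087°, -22.449°.
Eastward gaps between consecutive values (wrapping around): 3.451°, 4.349°, 19.964°, 3.638°, 328.598°.
Largest gap = 328.598° ⇒ minimal covering band is its complement: 360° − 328.598° = 31.402°.
Band runs from -53.851° eastward to -22.449°.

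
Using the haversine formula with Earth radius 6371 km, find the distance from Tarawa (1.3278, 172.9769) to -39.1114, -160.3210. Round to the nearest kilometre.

5258 km

Δλ = -160.3210 − 172.9769 = -333.2979°; wrapped into (−180°, 180°]: 26.7021°.
Δφ = -39.1114 − 1.3278 = -40.4392°.
a = sin²(Δφ/2) + cos φ₁ · cos φ₂ · sin²(Δλ/2) = 0.160816.
c = 2·atan2(√a, √(1−a)) = 0.82526 rad → d = 6371·c ≈ 5257.71 km.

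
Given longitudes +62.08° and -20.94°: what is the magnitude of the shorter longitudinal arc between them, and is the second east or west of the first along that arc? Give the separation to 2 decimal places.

83.02° west

Raw difference: -20.94 − 62.08 = -83.02°.
Normalise into (−180°, 180°]: -83.02° stays -83.02°.
Negative ⇒ the second point lies to the west; separation 83.02°.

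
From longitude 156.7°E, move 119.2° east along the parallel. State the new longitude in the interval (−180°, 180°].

84.1°W

Start at +156.7°; shift +119.2° → +275.9°.
+275.9° lies outside (−180°, 180°]; subtract 360° → -84.1°.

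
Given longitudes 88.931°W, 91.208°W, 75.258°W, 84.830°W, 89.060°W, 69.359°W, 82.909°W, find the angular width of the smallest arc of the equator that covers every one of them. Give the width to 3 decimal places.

21.849°

Sort the longitudes: -91.208°, -89.060°, -88.931°, -84.830°, -82.909°, -75.258°, -69.359°.
Eastward gaps between consecutive values (wrapping around): 2.148°, 0.129°, 4.101°, 1.921°, 7.651°, 5.899°, 338.151°.
Largest gap = 338.151° ⇒ minimal covering band is its complement: 360° − 338.151° = 21.849°.
Band runs from -91.208° eastward to -69.359°.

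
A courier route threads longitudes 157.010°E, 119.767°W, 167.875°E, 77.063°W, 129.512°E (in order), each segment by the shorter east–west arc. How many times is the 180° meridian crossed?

4

Leg 1: +157.010° → -119.767°, shortest Δλ = 83.223° (east) — crosses 180°.
Leg 2: -119.767° → +167.875°, shortest Δλ = -72.358° (west) — crosses 180°.
Leg 3: +167.875° → -77.063°, shortest Δλ = 115.062° (east) — crosses 180°.
Leg 4: -77.063° → +129.512°, shortest Δλ = -153.425° (west) — crosses 180°.
Total crossings: 4.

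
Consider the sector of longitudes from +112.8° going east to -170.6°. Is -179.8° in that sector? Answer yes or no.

Yes

Band width going east from +112.8° to -170.6°: ((-170.6 − 112.8) mod 360) = 76.6°.
Offset of -179.8° east of the west edge: ((-179.8 − 112.8) mod 360) = 67.4°.
67.4° ≤ 76.6° ⇒ inside.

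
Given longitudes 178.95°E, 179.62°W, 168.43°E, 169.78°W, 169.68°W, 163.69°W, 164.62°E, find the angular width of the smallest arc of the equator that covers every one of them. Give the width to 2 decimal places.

31.69°

Sort the longitudes: -179.62°, -169.78°, -169.68°, -163.69°, +164.62°, +168.43°, +178.95°.
Eastward gaps between consecutive values (wrapping around): 9.84°, 0.10°, 5.99°, 328.31°, 3.81°, 10.52°, 1.43°.
Largest gap = 328.31° ⇒ minimal covering band is its complement: 360° − 328.31° = 31.69°.
Band runs from +164.62° eastward to -163.69°, crossing the antimeridian.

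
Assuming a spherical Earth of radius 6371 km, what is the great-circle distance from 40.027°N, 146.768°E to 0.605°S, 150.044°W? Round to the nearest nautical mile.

Δλ = -150.044 − 146.768 = -296.812°; wrapped into (−180°, 180°]: 63.188°.
Δφ = -0.605 − 40.027 = -40.632°.
a = sin²(Δφ/2) + cos φ₁ · cos φ₂ · sin²(Δλ/2) = 0.330706.
c = 2·atan2(√a, √(1−a)) = 1.22538 rad → d = 6371·c ≈ 7806.90 km ≈ 4215.39 nmi.

4215 nmi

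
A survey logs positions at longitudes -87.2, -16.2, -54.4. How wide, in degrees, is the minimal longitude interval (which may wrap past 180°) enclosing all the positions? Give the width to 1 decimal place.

Sort the longitudes: -87.2°, -54.4°, -16.2°.
Eastward gaps between consecutive values (wrapping around): 32.8°, 38.2°, 289.0°.
Largest gap = 289.0° ⇒ minimal covering band is its complement: 360° − 289.0° = 71.0°.
Band runs from -87.2° eastward to -16.2°.

71.0°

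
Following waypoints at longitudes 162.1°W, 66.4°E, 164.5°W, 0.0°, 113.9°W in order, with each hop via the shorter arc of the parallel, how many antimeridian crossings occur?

Leg 1: -162.1° → +66.4°, shortest Δλ = -131.5° (west) — crosses 180°.
Leg 2: +66.4° → -164.5°, shortest Δλ = 129.1° (east) — crosses 180°.
Leg 3: -164.5° → -0.0°, shortest Δλ = 164.5° (east) — does not cross 180°.
Leg 4: -0.0° → -113.9°, shortest Δλ = -113.9° (west) — does not cross 180°.
Total crossings: 2.

2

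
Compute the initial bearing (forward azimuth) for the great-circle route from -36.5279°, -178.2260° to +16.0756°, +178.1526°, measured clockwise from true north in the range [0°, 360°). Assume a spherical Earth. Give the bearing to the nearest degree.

356°

Δλ = 178.1526 − -178.2260 = 356.3786°; wrapped into (−180°, 180°]: -3.6214°.
θ = atan2( sin Δλ · cos φ₂ , cos φ₁ · sin φ₂ − sin φ₁ · cos φ₂ · cos Δλ )
  = atan2(-0.06069, 0.79331) = -4.375° → normalised to [0°, 360°): 355.625°.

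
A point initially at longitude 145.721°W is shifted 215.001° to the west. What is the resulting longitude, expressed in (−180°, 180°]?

Start at -145.721°; shift −215.001° → -360.722°.
-360.722° lies outside (−180°, 180°]; add 360° → -0.722°.

0.722°W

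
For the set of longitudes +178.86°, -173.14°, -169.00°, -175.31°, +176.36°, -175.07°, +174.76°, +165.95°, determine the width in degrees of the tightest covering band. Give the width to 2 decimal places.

Sort the longitudes: -175.31°, -175.07°, -173.14°, -169.00°, +165.95°, +174.76°, +176.36°, +178.86°.
Eastward gaps between consecutive values (wrapping around): 0.24°, 1.93°, 4.14°, 334.95°, 8.81°, 1.60°, 2.50°, 5.83°.
Largest gap = 334.95° ⇒ minimal covering band is its complement: 360° − 334.95° = 25.05°.
Band runs from +165.95° eastward to -169.00°, crossing the antimeridian.

25.05°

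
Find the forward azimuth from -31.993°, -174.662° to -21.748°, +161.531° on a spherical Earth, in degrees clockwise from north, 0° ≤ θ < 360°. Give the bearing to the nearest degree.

Δλ = 161.531 − -174.662 = 336.193°; wrapped into (−180°, 180°]: -23.807°.
θ = atan2( sin Δλ · cos φ₂ , cos φ₁ · sin φ₂ − sin φ₁ · cos φ₂ · cos Δλ )
  = atan2(-0.37493, 0.13598) = -70.064° → normalised to [0°, 360°): 289.936°.

290°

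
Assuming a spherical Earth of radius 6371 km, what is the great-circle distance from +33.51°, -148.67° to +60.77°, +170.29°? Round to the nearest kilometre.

Δλ = 170.29 − -148.67 = 318.96°; wrapped into (−180°, 180°]: -41.04°.
Δφ = 60.77 − 33.51 = 27.26°.
a = sin²(Δφ/2) + cos φ₁ · cos φ₂ · sin²(Δλ/2) = 0.105560.
c = 2·atan2(√a, √(1−a)) = 0.66181 rad → d = 6371·c ≈ 4216.41 km.

4216 km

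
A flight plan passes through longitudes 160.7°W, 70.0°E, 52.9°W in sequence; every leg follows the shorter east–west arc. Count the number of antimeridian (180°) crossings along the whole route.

Leg 1: -160.7° → +70.0°, shortest Δλ = -129.3° (west) — crosses 180°.
Leg 2: +70.0° → -52.9°, shortest Δλ = -122.9° (west) — does not cross 180°.
Total crossings: 1.

1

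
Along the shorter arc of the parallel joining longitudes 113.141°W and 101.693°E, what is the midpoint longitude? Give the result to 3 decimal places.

174.276°E

Signed shortest Δλ from -113.141° to +101.693° is -145.166°.
Midpoint longitude = -113.141° + (-145.166°)/2 = -113.141° − 72.583° = -185.724°.
Normalise into (−180°, 180°]: +174.276°.
(The naïve average (-113.141 + +101.693)/2 = -5.724° is on the wrong side of the globe.)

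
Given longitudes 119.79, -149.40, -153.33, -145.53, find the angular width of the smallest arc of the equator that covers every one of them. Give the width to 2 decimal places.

Sort the longitudes: -153.33°, -149.40°, -145.53°, +119.79°.
Eastward gaps between consecutive values (wrapping around): 3.93°, 3.87°, 265.32°, 86.88°.
Largest gap = 265.32° ⇒ minimal covering band is its complement: 360° − 265.32° = 94.68°.
Band runs from +119.79° eastward to -145.53°, crossing the antimeridian.

94.68°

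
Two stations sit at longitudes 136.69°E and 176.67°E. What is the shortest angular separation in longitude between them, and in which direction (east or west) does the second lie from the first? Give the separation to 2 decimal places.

Raw difference: 176.67 − 136.69 = 39.98°.
Normalise into (−180°, 180°]: 39.98° stays 39.98°.
Positive ⇒ the second point lies to the east; separation 39.98°.

39.98° east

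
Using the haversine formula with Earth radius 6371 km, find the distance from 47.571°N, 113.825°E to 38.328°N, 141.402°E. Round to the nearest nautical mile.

1324 nmi

Δλ = 141.402 − 113.825 = 27.577°.
Δφ = 38.328 − 47.571 = -9.243°.
a = sin²(Δφ/2) + cos φ₁ · cos φ₂ · sin²(Δλ/2) = 0.036557.
c = 2·atan2(√a, √(1−a)) = 0.38477 rad → d = 6371·c ≈ 2451.35 km ≈ 1323.62 nmi.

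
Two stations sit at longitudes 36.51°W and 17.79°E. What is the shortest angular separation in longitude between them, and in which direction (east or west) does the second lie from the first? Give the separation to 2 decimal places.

Raw difference: 17.79 − -36.51 = 54.3°.
Normalise into (−180°, 180°]: 54.3° stays 54.3°.
Positive ⇒ the second point lies to the east; separation 54.30°.

54.30° east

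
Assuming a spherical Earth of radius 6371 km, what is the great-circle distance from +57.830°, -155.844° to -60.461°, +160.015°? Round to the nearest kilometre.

13703 km

Δλ = 160.015 − -155.844 = 315.859°; wrapped into (−180°, 180°]: -44.141°.
Δφ = -60.461 − 57.830 = -118.291°.
a = sin²(Δφ/2) + cos φ₁ · cos φ₂ · sin²(Δλ/2) = 0.774036.
c = 2·atan2(√a, √(1−a)) = 2.15085 rad → d = 6371·c ≈ 13703.09 km.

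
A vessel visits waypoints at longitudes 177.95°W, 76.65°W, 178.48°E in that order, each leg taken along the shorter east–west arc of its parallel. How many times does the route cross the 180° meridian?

1

Leg 1: -177.95° → -76.65°, shortest Δλ = 101.3° (east) — does not cross 180°.
Leg 2: -76.65° → +178.48°, shortest Δλ = -104.87° (west) — crosses 180°.
Total crossings: 1.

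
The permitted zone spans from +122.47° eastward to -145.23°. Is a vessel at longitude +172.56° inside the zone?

Band width going east from +122.47° to -145.23°: ((-145.23 − 122.47) mod 360) = 92.30°.
Offset of +172.56° east of the west edge: ((172.56 − 122.47) mod 360) = 50.09°.
50.09° ≤ 92.30° ⇒ inside.

Yes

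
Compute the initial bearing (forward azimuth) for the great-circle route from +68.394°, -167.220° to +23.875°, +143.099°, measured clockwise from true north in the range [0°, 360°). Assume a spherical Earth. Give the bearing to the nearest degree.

Δλ = 143.099 − -167.220 = 310.319°; wrapped into (−180°, 180°]: -49.681°.
θ = atan2( sin Δλ · cos φ₂ , cos φ₁ · sin φ₂ − sin φ₁ · cos φ₂ · cos Δλ )
  = atan2(-0.69721, -0.40107) = -119.910° → normalised to [0°, 360°): 240.090°.

240°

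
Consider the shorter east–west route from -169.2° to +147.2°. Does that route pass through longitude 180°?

Yes

Naïve |147.2 − -169.2| = 316.4° > 180°, so the shorter arc goes the other way round — across 180°.
Signed shortest Δλ = ((147.2 − -169.2 + 180) mod 360) − 180 = -43.6°.
Going west by 43.6° from -169.2° passes through 180° before reaching +147.2°.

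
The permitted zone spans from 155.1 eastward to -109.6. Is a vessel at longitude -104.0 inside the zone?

Band width going east from +155.1° to -109.6°: ((-109.6 − 155.1) mod 360) = 95.3°.
Offset of -104.0° east of the west edge: ((-104.0 − 155.1) mod 360) = 100.9°.
100.9° > 95.3° ⇒ outside.

No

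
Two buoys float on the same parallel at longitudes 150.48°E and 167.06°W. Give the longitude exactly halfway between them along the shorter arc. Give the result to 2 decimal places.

Signed shortest Δλ from +150.48° to -167.06° is +42.46°.
Midpoint longitude = +150.48° + (+42.46°)/2 = +150.48° + 21.23° = +171.71°.
(The naïve average (+150.48 + -167.06)/2 = -8.29° is on the wrong side of the globe.)

171.71°E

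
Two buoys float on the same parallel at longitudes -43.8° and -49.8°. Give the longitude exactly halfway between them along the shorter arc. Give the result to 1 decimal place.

Signed shortest Δλ from -43.8° to -49.8° is -6.0°.
Midpoint longitude = -43.8° + (-6.0°)/2 = -43.8° − 3.0° = -46.8°.

-46.8°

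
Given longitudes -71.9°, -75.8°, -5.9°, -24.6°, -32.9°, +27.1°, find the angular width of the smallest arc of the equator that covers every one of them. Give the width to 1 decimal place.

102.9°

Sort the longitudes: -75.8°, -71.9°, -32.9°, -24.6°, -5.9°, +27.1°.
Eastward gaps between consecutive values (wrapping around): 3.9°, 39.0°, 8.3°, 18.7°, 33.0°, 257.1°.
Largest gap = 257.1° ⇒ minimal covering band is its complement: 360° − 257.1° = 102.9°.
Band runs from -75.8° eastward to +27.1°.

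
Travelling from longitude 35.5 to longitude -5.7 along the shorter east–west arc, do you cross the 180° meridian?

Signed shortest Δλ = ((-5.7 − 35.5 + 180) mod 360) − 180 = -41.2°.
Going west by 41.2° from +35.5° reaches -5.7° without touching 180°.

No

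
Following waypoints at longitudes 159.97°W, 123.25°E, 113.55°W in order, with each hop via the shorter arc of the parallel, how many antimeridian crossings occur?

Leg 1: -159.97° → +123.25°, shortest Δλ = -76.78° (west) — crosses 180°.
Leg 2: +123.25° → -113.55°, shortest Δλ = 123.2° (east) — crosses 180°.
Total crossings: 2.

2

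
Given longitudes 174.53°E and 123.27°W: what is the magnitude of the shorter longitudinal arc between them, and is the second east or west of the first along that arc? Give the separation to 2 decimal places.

Raw difference: -123.27 − 174.53 = -297.8°.
Normalise into (−180°, 180°]: -297.8° + 360° = 62.2°.
Positive ⇒ the second point lies to the east; separation 62.20°.

62.20° east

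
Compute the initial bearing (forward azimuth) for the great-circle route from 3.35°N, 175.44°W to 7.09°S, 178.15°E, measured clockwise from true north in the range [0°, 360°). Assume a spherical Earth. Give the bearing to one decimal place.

211.5°

Δλ = 178.15 − -175.44 = 353.59°; wrapped into (−180°, 180°]: -6.41°.
θ = atan2( sin Δλ · cos φ₂ , cos φ₁ · sin φ₂ − sin φ₁ · cos φ₂ · cos Δλ )
  = atan2(-0.11079, -0.18084) = -148.507° → normalised to [0°, 360°): 211.493°.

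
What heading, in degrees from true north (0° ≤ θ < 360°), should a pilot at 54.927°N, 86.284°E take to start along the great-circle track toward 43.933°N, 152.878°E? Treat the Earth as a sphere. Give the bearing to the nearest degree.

Δλ = 152.878 − 86.284 = 66.594°.
θ = atan2( sin Δλ · cos φ₂ , cos φ₁ · sin φ₂ − sin φ₁ · cos φ₂ · cos Δλ )
  = atan2(0.66089, 0.16455) = 76.019° → normalised to [0°, 360°): 76.019°.

76°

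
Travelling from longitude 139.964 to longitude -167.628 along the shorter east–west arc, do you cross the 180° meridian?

Naïve |-167.628 − 139.964| = 307.592° > 180°, so the shorter arc goes the other way round — across 180°.
Signed shortest Δλ = ((-167.628 − 139.964 + 180) mod 360) − 180 = 52.408°.
Going east by 52.408° from +139.964° passes through 180° before reaching -167.628°.

Yes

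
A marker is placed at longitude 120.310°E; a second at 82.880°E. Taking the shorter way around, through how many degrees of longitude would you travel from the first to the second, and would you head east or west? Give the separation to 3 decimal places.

Raw difference: 82.880 − 120.310 = -37.43°.
Normalise into (−180°, 180°]: -37.43° stays -37.43°.
Negative ⇒ the second point lies to the west; separation 37.430°.

37.430° west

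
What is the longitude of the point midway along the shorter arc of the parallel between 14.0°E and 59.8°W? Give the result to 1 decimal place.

Signed shortest Δλ from +14.0° to -59.8° is -73.8°.
Midpoint longitude = +14.0° + (-73.8°)/2 = +14.0° − 36.9° = -22.9°.

22.9°W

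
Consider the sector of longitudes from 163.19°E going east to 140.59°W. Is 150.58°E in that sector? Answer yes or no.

No

Band width going east from +163.19° to -140.59°: ((-140.59 − 163.19) mod 360) = 56.22°.
Offset of +150.58° east of the west edge: ((150.58 − 163.19) mod 360) = 347.39°.
347.39° > 56.22° ⇒ outside.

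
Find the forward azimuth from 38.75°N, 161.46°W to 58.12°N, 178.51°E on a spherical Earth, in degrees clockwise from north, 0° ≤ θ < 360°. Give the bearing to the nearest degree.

333°

Δλ = 178.51 − -161.46 = 339.97°; wrapped into (−180°, 180°]: -20.03°.
θ = atan2( sin Δλ · cos φ₂ , cos φ₁ · sin φ₂ − sin φ₁ · cos φ₂ · cos Δλ )
  = atan2(-0.18090, 0.35166) = -27.221° → normalised to [0°, 360°): 332.779°.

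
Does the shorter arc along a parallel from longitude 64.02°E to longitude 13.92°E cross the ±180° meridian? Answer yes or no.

Signed shortest Δλ = ((13.92 − 64.02 + 180) mod 360) − 180 = -50.1°.
Going west by 50.1° from +64.02° reaches +13.92° without touching 180°.

No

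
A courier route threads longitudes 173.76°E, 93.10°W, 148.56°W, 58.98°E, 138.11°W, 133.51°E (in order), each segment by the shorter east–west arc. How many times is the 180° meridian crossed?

Leg 1: +173.76° → -93.10°, shortest Δλ = 93.14° (east) — crosses 180°.
Leg 2: -93.10° → -148.56°, shortest Δλ = -55.46° (west) — does not cross 180°.
Leg 3: -148.56° → +58.98°, shortest Δλ = -152.46° (west) — crosses 180°.
Leg 4: +58.98° → -138.11°, shortest Δλ = 162.91° (east) — crosses 180°.
Leg 5: -138.11° → +133.51°, shortest Δλ = -88.38° (west) — crosses 180°.
Total crossings: 4.

4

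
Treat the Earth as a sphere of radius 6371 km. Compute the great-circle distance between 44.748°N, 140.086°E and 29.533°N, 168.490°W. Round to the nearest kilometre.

Δλ = -168.490 − 140.086 = -308.576°; wrapped into (−180°, 180°]: 51.424°.
Δφ = 29.533 − 44.748 = -15.215°.
a = sin²(Δφ/2) + cos φ₁ · cos φ₂ · sin²(Δλ/2) = 0.133836.
c = 2·atan2(√a, √(1−a)) = 0.74906 rad → d = 6371·c ≈ 4772.27 km.

4772 km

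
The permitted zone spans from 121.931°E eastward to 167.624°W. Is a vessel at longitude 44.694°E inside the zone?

Band width going east from +121.931° to -167.624°: ((-167.624 − 121.931) mod 360) = 70.445°.
Offset of +44.694° east of the west edge: ((44.694 − 121.931) mod 360) = 282.763°.
282.763° > 70.445° ⇒ outside.

No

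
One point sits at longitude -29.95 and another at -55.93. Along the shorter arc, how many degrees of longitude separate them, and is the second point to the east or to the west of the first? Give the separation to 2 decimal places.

25.98° west

Raw difference: -55.93 − -29.95 = -25.98°.
Normalise into (−180°, 180°]: -25.98° stays -25.98°.
Negative ⇒ the second point lies to the west; separation 25.98°.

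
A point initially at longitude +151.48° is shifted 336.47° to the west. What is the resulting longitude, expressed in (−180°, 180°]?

+175.01°

Start at +151.48°; shift −336.47° → -184.99°.
-184.99° lies outside (−180°, 180°]; add 360° → +175.01°.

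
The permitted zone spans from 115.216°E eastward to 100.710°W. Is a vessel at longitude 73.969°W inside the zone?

Band width going east from +115.216° to -100.710°: ((-100.710 − 115.216) mod 360) = 144.074°.
Offset of -73.969° east of the west edge: ((-73.969 − 115.216) mod 360) = 170.815°.
170.815° > 144.074° ⇒ outside.

No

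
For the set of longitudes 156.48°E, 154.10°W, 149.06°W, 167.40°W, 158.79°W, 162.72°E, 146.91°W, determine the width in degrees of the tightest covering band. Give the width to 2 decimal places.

Sort the longitudes: -167.40°, -158.79°, -154.10°, -149.06°, -146.91°, +156.48°, +162.72°.
Eastward gaps between consecutive values (wrapping around): 8.61°, 4.69°, 5.04°, 2.15°, 303.39°, 6.24°, 29.88°.
Largest gap = 303.39° ⇒ minimal covering band is its complement: 360° − 303.39° = 56.61°.
Band runs from +156.48° eastward to -146.91°, crossing the antimeridian.

56.61°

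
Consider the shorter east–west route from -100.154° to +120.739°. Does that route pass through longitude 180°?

Yes

Naïve |120.739 − -100.154| = 220.893° > 180°, so the shorter arc goes the other way round — across 180°.
Signed shortest Δλ = ((120.739 − -100.154 + 180) mod 360) − 180 = -139.107°.
Going west by 139.107° from -100.154° passes through 180° before reaching +120.739°.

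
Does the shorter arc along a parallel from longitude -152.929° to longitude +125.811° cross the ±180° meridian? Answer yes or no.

Naïve |125.811 − -152.929| = 278.74° > 180°, so the shorter arc goes the other way round — across 180°.
Signed shortest Δλ = ((125.811 − -152.929 + 180) mod 360) − 180 = -81.26°.
Going west by 81.26° from -152.929° passes through 180° before reaching +125.811°.

Yes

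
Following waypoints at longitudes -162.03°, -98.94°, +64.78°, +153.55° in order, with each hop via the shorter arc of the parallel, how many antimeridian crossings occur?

Leg 1: -162.03° → -98.94°, shortest Δλ = 63.09° (east) — does not cross 180°.
Leg 2: -98.94° → +64.78°, shortest Δλ = 163.72° (east) — does not cross 180°.
Leg 3: +64.78° → +153.55°, shortest Δλ = 88.77° (east) — does not cross 180°.
Total crossings: 0.

0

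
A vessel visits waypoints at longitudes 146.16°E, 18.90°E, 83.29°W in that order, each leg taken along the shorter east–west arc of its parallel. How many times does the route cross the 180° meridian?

Leg 1: +146.16° → +18.90°, shortest Δλ = -127.26° (west) — does not cross 180°.
Leg 2: +18.90° → -83.29°, shortest Δλ = -102.19° (west) — does not cross 180°.
Total crossings: 0.

0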